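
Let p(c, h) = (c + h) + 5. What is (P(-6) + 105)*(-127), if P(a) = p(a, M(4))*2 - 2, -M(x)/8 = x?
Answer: -4699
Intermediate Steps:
M(x) = -8*x
p(c, h) = 5 + c + h
P(a) = -56 + 2*a (P(a) = (5 + a - 8*4)*2 - 2 = (5 + a - 32)*2 - 2 = (-27 + a)*2 - 2 = (-54 + 2*a) - 2 = -56 + 2*a)
(P(-6) + 105)*(-127) = ((-56 + 2*(-6)) + 105)*(-127) = ((-56 - 12) + 105)*(-127) = (-68 + 105)*(-127) = 37*(-127) = -4699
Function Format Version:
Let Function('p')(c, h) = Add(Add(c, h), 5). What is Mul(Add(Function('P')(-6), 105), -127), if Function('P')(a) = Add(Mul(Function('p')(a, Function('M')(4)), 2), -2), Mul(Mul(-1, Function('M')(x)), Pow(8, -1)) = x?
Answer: -4699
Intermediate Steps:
Function('M')(x) = Mul(-8, x)
Function('p')(c, h) = Add(5, c, h)
Function('P')(a) = Add(-56, Mul(2, a)) (Function('P')(a) = Add(Mul(Add(5, a, Mul(-8, 4)), 2), -2) = Add(Mul(Add(5, a, -32), 2), -2) = Add(Mul(Add(-27, a), 2), -2) = Add(Add(-54, Mul(2, a)), -2) = Add(-56, Mul(2, a)))
Mul(Add(Function('P')(-6), 105), -127) = Mul(Add(Add(-56, Mul(2, -6)), 105), -127) = Mul(Add(Add(-56, -12), 105), -127) = Mul(Add(-68, 105), -127) = Mul(37, -127) = -4699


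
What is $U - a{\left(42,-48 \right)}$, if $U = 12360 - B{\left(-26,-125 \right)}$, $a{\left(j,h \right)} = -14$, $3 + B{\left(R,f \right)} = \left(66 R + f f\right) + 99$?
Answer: $-1631$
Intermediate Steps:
$B{\left(R,f \right)} = 96 + f^{2} + 66 R$ ($B{\left(R,f \right)} = -3 + \left(\left(66 R + f f\right) + 99\right) = -3 + \left(\left(66 R + f^{2}\right) + 99\right) = -3 + \left(\left(f^{2} + 66 R\right) + 99\right) = -3 + \left(99 + f^{2} + 66 R\right) = 96 + f^{2} + 66 R$)
$U = -1645$ ($U = 12360 - \left(96 + \left(-125\right)^{2} + 66 \left(-26\right)\right) = 12360 - \left(96 + 15625 - 1716\right) = 12360 - 14005 = -1645$)
$U - a{\left(42,-48 \right)} = -1645 - -14 = -1645 + 14 = -1631$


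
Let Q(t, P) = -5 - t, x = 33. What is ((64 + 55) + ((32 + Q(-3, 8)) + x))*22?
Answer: 4004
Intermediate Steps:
((64 + 55) + ((32 + Q(-3, 8)) + x))*22 = ((64 + 55) + ((32 + (-5 - 1*(-3))) + 33))*22 = (119 + ((32 + (-5 + 3)) + 33))*22 = (119 + ((32 - 2) + 33))*22 = (119 + (30 + 33))*22 = (119 + 63)*22 = 182*22 = 4004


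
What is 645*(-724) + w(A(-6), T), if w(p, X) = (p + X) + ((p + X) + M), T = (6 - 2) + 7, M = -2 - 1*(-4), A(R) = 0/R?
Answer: -466956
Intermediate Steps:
A(R) = 0
M = 2 (M = -2 + 4 = 2)
T = 11 (T = 4 + 7 = 11)
w(p, X) = 2 + 2*X + 2*p (w(p, X) = (p + X) + ((p + X) + 2) = (X + p) + ((X + p) + 2) = (X + p) + (2 + X + p) = 2 + 2*X + 2*p)
645*(-724) + w(A(-6), T) = 645*(-724) + (2 + 2*11 + 2*0) = -466980 + (2 + 22 + 0) = -466980 + 24 = -466956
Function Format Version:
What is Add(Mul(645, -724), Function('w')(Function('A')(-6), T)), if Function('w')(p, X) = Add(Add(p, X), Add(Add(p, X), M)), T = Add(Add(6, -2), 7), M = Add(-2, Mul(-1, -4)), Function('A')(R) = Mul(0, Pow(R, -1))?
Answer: -466956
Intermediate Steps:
Function('A')(R) = 0
M = 2 (M = Add(-2, 4) = 2)
T = 11 (T = Add(4, 7) = 11)
Function('w')(p, X) = Add(2, Mul(2, X), Mul(2, p)) (Function('w')(p, X) = Add(Add(p, X), Add(Add(p, X), 2)) = Add(Add(X, p), Add(Add(X, p), 2)) = Add(Add(X, p), Add(2, X, p)) = Add(2, Mul(2, X), Mul(2, p)))
Add(Mul(645, -724), Function('w')(Function('A')(-6), T)) = Add(Mul(645, -724), Add(2, Mul(2, 11), Mul(2, 0))) = Add(-466980, Add(2, 22, 0)) = Add(-466980, 24) = -466956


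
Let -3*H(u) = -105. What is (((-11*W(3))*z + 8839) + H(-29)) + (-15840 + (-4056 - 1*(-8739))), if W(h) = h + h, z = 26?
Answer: -3999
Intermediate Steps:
H(u) = 35 (H(u) = -⅓*(-105) = 35)
W(h) = 2*h
(((-11*W(3))*z + 8839) + H(-29)) + (-15840 + (-4056 - 1*(-8739))) = ((-22*3*26 + 8839) + 35) + (-15840 + (-4056 - 1*(-8739))) = ((-11*6*26 + 8839) + 35) + (-15840 + (-4056 + 8739)) = ((-66*26 + 8839) + 35) + (-15840 + 4683) = ((-1716 + 8839) + 35) - 11157 = (7123 + 35) - 11157 = 7158 - 11157 = -3999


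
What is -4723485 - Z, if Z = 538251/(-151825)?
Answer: -717142571874/151825 ≈ -4.7235e+6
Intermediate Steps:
Z = -538251/151825 (Z = 538251*(-1/151825) = -538251/151825 ≈ -3.5452)
-4723485 - Z = -4723485 - 1*(-538251/151825) = -4723485 + 538251/151825 = -717142571874/151825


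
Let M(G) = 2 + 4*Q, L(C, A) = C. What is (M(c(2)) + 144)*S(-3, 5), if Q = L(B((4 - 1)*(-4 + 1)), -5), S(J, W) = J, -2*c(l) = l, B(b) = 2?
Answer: -462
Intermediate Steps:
c(l) = -l/2
Q = 2
M(G) = 10 (M(G) = 2 + 4*2 = 2 + 8 = 10)
(M(c(2)) + 144)*S(-3, 5) = (10 + 144)*(-3) = 154*(-3) = -462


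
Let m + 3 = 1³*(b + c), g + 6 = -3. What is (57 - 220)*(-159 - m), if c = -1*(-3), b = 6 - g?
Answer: 28362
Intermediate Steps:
g = -9 (g = -6 - 3 = -9)
b = 15 (b = 6 - 1*(-9) = 6 + 9 = 15)
c = 3
m = 15 (m = -3 + 1³*(15 + 3) = -3 + 1*18 = -3 + 18 = 15)
(57 - 220)*(-159 - m) = (57 - 220)*(-159 - 1*15) = -163*(-159 - 15) = -163*(-174) = 28362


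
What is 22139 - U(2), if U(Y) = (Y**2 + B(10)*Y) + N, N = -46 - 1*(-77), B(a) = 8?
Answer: 22088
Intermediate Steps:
N = 31 (N = -46 + 77 = 31)
U(Y) = 31 + Y**2 + 8*Y (U(Y) = (Y**2 + 8*Y) + 31 = 31 + Y**2 + 8*Y)
22139 - U(2) = 22139 - (31 + 2**2 + 8*2) = 22139 - (31 + 4 + 16) = 22139 - 1*51 = 22139 - 51 = 22088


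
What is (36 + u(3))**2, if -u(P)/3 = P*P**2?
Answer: 2025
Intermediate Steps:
u(P) = -3*P**3 (u(P) = -3*P*P**2 = -3*P**3)
(36 + u(3))**2 = (36 - 3*3**3)**2 = (36 - 3*27)**2 = (36 - 81)**2 = (-45)**2 = 2025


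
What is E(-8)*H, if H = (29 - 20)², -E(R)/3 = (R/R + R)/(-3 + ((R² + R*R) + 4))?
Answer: 567/43 ≈ 13.186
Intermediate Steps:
E(R) = -3*(1 + R)/(1 + 2*R²) (E(R) = -3*(R/R + R)/(-3 + ((R² + R*R) + 4)) = -3*(1 + R)/(-3 + ((R² + R²) + 4)) = -3*(1 + R)/(-3 + (2*R² + 4)) = -3*(1 + R)/(-3 + (4 + 2*R²)) = -3*(1 + R)/(1 + 2*R²))
H = 81 (H = 9² = 81)
E(-8)*H = (3*(-1 - 1*(-8))/(1 + 2*(-8)²))*81 = (3*(-1 + 8)/(1 + 2*64))*81 = (3*7/(1 + 128))*81 = (3*7/129)*81 = (3*(1/129)*7)*81 = (7/43)*81 = 567/43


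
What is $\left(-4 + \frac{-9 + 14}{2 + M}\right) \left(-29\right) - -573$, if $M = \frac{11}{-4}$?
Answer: $\frac{2647}{3} \approx 882.33$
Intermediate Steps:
$M = - \frac{11}{4}$ ($M = 11 \left(- \frac{1}{4}\right) = - \frac{11}{4} \approx -2.75$)
$\left(-4 + \frac{-9 + 14}{2 + M}\right) \left(-29\right) - -573 = \left(-4 + \frac{-9 + 14}{2 - \frac{11}{4}}\right) \left(-29\right) - -573 = \left(-4 + \frac{5}{- \frac{3}{4}}\right) \left(-29\right) + 573 = \left(-4 + 5 \left(- \frac{4}{3}\right)\right) \left(-29\right) + 573 = \left(-4 - \frac{20}{3}\right) \left(-29\right) + 573 = \left(- \frac{32}{3}\right) \left(-29\right) + 573 = \frac{928}{3} + 573 = \frac{2647}{3}$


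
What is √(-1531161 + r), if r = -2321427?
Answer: 2*I*√963147 ≈ 1962.8*I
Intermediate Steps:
√(-1531161 + r) = √(-1531161 - 2321427) = √(-3852588) = 2*I*√963147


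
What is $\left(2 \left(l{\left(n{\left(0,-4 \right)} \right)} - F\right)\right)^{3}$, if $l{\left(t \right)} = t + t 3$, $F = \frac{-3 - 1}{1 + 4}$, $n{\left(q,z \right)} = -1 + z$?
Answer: $- \frac{7077888}{125} \approx -56623.0$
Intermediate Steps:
$F = - \frac{4}{5} \approx -0.8$
$l{\left(t \right)} = 4 t$ ($l{\left(t \right)} = t + 3 t = 4 t$)
$\left(2 \left(l{\left(n{\left(0,-4 \right)} \right)} - F\right)\right)^{3} = \left(2 \left(4 \left(-1 - 4\right) - - \frac{4}{5}\right)\right)^{3} = \left(2 \left(4 \left(-5\right) + \frac{4}{5}\right)\right)^{3} = \left(2 \left(-20 + \frac{4}{5}\right)\right)^{3} = \left(2 \left(- \frac{96}{5}\right)\right)^{3} = \left(- \frac{192}{5}\right)^{3} = - \frac{7077888}{125}$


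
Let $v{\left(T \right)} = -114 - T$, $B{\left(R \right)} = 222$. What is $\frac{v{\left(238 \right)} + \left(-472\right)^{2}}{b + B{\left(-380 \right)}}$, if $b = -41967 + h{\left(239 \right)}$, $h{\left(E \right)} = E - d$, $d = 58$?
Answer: $- \frac{55608}{10391} \approx -5.3516$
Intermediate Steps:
$h{\left(E \right)} = -58 + E$ ($h{\left(E \right)} = E - 58 = -58 + E$)
$b = -41786$ ($b = -41967 + \left(-58 + 239\right) = -41967 + 181 = -41786$)
$\frac{v{\left(238 \right)} + \left(-472\right)^{2}}{b + B{\left(-380 \right)}} = \frac{\left(-114 - 238\right) + \left(-472\right)^{2}}{-41786 + 222} = \frac{\left(-114 - 238\right) + 222784}{-41564} = \left(-352 + 222784\right) \left(- \frac{1}{41564}\right) = 222432 \left(- \frac{1}{41564}\right) = - \frac{55608}{10391}$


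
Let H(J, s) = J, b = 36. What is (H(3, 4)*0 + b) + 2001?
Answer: 2037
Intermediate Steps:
(H(3, 4)*0 + b) + 2001 = (3*0 + 36) + 2001 = (0 + 36) + 2001 = 36 + 2001 = 2037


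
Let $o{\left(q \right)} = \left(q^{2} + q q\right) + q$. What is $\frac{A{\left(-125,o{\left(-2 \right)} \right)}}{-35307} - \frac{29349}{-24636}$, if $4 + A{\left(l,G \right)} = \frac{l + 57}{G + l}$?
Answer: $\frac{806018585}{676529196} \approx 1.1914$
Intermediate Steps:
$o{\left(q \right)} = q + 2 q^{2}$ ($o{\left(q \right)} = \left(q^{2} + q^{2}\right) + q = 2 q^{2} + q = q + 2 q^{2}$)
$A{\left(l,G \right)} = -4 + \frac{57 + l}{G + l}$ ($A{\left(l,G \right)} = -4 + \frac{l + 57}{G + l} = -4 + \frac{57 + l}{G + l}$)
$\frac{A{\left(-125,o{\left(-2 \right)} \right)}}{-35307} - \frac{29349}{-24636} = \frac{\frac{1}{- 2 \left(1 + 2 \left(-2\right)\right) - 125} \left(57 - 4 \left(- 2 \left(1 + 2 \left(-2\right)\right)\right) - -375\right)}{-35307} - \frac{29349}{-24636} = \frac{57 - 4 \left(- 2 \left(1 - 4\right)\right) + 375}{- 2 \left(1 - 4\right) - 125} \left(- \frac{1}{35307}\right) - - \frac{9783}{8212} = \frac{57 - 4 \left(\left(-2\right) \left(-3\right)\right) + 375}{\left(-2\right) \left(-3\right) - 125} \left(- \frac{1}{35307}\right) + \frac{9783}{8212} = \frac{57 - 24 + 375}{6 - 125} \left(- \frac{1}{35307}\right) + \frac{9783}{8212} = \frac{57 - 24 + 375}{-119} \left(- \frac{1}{35307}\right) + \frac{9783}{8212} = \left(- \frac{1}{119}\right) 408 \left(- \frac{1}{35307}\right) + \frac{9783}{8212} = \left(- \frac{24}{7}\right) \left(- \frac{1}{35307}\right) + \frac{9783}{8212} = \frac{8}{82383} + \frac{9783}{8212} = \frac{806018585}{676529196}$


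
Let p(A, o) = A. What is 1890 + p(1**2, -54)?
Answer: 1891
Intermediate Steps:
1890 + p(1**2, -54) = 1890 + 1**2 = 1890 + 1 = 1891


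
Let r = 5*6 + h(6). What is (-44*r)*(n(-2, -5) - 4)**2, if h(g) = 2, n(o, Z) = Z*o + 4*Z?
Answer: -275968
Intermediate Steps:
n(o, Z) = 4*Z + Z*o
r = 32 (r = 5*6 + 2 = 30 + 2 = 32)
(-44*r)*(n(-2, -5) - 4)**2 = (-44*32)*(-5*(4 - 2) - 4)**2 = -1408*(-5*2 - 4)**2 = -1408*(-10 - 4)**2 = -1408*(-14)**2 = -1408*196 = -275968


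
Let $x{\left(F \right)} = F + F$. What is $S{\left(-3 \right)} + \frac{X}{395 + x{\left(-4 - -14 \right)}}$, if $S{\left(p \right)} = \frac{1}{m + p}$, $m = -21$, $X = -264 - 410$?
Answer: $- \frac{16591}{9960} \approx -1.6658$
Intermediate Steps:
$X = -674$
$x{\left(F \right)} = 2 F$
$S{\left(p \right)} = \frac{1}{-21 + p}$
$S{\left(-3 \right)} + \frac{X}{395 + x{\left(-4 - -14 \right)}} = \frac{1}{-21 - 3} + \frac{1}{395 + 2 \left(-4 - -14\right)} \left(-674\right) = \frac{1}{-24} + \frac{1}{395 + 2 \left(-4 + 14\right)} \left(-674\right) = - \frac{1}{24} + \frac{1}{395 + 2 \cdot 10} \left(-674\right) = - \frac{1}{24} + \frac{1}{395 + 20} \left(-674\right) = - \frac{1}{24} + \frac{1}{415} \left(-674\right) = - \frac{1}{24} - \frac{674}{415} = - \frac{16591}{9960}$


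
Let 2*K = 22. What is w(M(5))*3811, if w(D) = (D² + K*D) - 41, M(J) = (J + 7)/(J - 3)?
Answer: 232471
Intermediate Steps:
K = 11 (K = (½)*22 = 11)
M(J) = (7 + J)/(-3 + J)
w(D) = -41 + D² + 11*D (w(D) = (D² + 11*D) - 41 = -41 + D² + 11*D)
w(M(5))*3811 = (-41 + ((7 + 5)/(-3 + 5))² + 11*((7 + 5)/(-3 + 5)))*3811 = (-41 + (12/2)² + 11*(12/2))*3811 = (-41 + ((½)*12)² + 11*((½)*12))*3811 = (-41 + 6² + 11*6)*3811 = (-41 + 36 + 66)*3811 = 61*3811 = 232471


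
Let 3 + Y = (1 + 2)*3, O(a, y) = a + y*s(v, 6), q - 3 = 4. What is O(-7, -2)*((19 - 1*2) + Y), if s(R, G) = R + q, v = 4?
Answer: -667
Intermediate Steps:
q = 7 (q = 3 + 4 = 7)
s(R, G) = 7 + R (s(R, G) = R + 7 = 7 + R)
O(a, y) = a + 11*y (O(a, y) = a + y*(7 + 4) = a + y*11 = a + 11*y)
Y = 6 (Y = -3 + (1 + 2)*3 = -3 + 3*3 = -3 + 9 = 6)
O(-7, -2)*((19 - 1*2) + Y) = (-7 + 11*(-2))*((19 - 1*2) + 6) = (-7 - 22)*((19 - 2) + 6) = -29*(17 + 6) = -29*23 = -667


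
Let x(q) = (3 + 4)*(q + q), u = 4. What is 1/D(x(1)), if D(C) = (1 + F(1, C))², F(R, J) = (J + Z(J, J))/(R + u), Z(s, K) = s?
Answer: 25/1089 ≈ 0.022957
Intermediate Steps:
F(R, J) = 2*J/(4 + R) (F(R, J) = (J + J)/(R + 4) = (2*J)/(4 + R) = 2*J/(4 + R))
x(q) = 14*q (x(q) = 7*(2*q) = 14*q)
D(C) = (1 + 2*C/5)² (D(C) = (1 + 2*C/(4 + 1))² = (1 + 2*C/5)²)
1/D(x(1)) = 1/((5 + 2*(14*1))²/25) = 1/((5 + 2*14)²/25) = 1/((5 + 28)²/25) = 1/((1/25)*33²) = 1/((1/25)*1089) = 1/(1089/25) = 25/1089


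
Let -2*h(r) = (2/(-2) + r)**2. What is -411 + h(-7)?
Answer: -443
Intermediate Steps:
h(r) = -(-1 + r)**2/2 (h(r) = -(2/(-2) + r)**2/2 = -(2*(-1/2) + r)**2/2 = -(-1 + r)**2/2)
-411 + h(-7) = -411 - (-1 - 7)**2/2 = -411 - 1/2*(-8)**2 = -411 - 1/2*64 = -411 - 32 = -443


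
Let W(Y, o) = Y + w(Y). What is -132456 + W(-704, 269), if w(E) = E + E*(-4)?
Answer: -131048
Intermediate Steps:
w(E) = -3*E (w(E) = E - 4*E = -3*E)
W(Y, o) = -2*Y (W(Y, o) = Y - 3*Y = -2*Y)
-132456 + W(-704, 269) = -132456 - 2*(-704) = -132456 + 1408 = -131048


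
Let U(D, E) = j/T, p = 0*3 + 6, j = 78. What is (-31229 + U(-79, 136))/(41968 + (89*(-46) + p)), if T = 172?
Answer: -537131/651536 ≈ -0.82441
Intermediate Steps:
p = 6 (p = 0 + 6 = 6)
U(D, E) = 39/86 (U(D, E) = 78/172 = 78*(1/172) = 39/86)
(-31229 + U(-79, 136))/(41968 + (89*(-46) + p)) = (-31229 + 39/86)/(41968 + (89*(-46) + 6)) = -2685655/(86*(41968 + (-4094 + 6))) = -2685655/(86*(41968 - 4088)) = -2685655/86/37880 = -2685655/86*1/37880 = -537131/651536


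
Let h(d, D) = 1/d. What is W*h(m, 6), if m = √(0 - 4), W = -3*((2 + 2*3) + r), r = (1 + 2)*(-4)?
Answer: -6*I ≈ -6.0*I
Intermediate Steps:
r = -12 (r = 3*(-4) = -12)
W = 12 (W = -3*((2 + 2*3) - 12) = -3*((2 + 6) - 12) = -3*(8 - 12) = -3*(-4) = 12)
m = 2*I (m = √(-4) = 2*I ≈ 2.0*I)
W*h(m, 6) = 12/((2*I)) = 12*(-I/2) = -6*I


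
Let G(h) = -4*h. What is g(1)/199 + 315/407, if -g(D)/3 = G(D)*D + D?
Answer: 66348/80993 ≈ 0.81918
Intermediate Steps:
g(D) = -3*D + 12*D**2 (g(D) = -3*((-4*D)*D + D) = -3*(-4*D**2 + D) = -3*(D - 4*D**2) = -3*D + 12*D**2)
g(1)/199 + 315/407 = (3*1*(-1 + 4*1))/199 + 315/407 = (3*1*(-1 + 4))*(1/199) + 315*(1/407) = (3*1*3)*(1/199) + 315/407 = 9*(1/199) + 315/407 = 9/199 + 315/407 = 66348/80993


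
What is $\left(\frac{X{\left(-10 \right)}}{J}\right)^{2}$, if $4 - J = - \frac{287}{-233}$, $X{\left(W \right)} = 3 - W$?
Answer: $\frac{9174841}{416025} \approx 22.054$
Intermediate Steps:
$J = \frac{645}{233}$ ($J = 4 - - \frac{287}{-233} = 4 - \left(-287\right) \left(- \frac{1}{233}\right) = 4 - \frac{287}{233} = \frac{645}{233} \approx 2.7682$)
$\left(\frac{X{\left(-10 \right)}}{J}\right)^{2} = \left(\frac{3 - -10}{\frac{645}{233}}\right)^{2} = \left(\left(3 + 10\right) \frac{233}{645}\right)^{2} = \left(13 \cdot \frac{233}{645}\right)^{2} = \left(\frac{3029}{645}\right)^{2} = \frac{9174841}{416025}$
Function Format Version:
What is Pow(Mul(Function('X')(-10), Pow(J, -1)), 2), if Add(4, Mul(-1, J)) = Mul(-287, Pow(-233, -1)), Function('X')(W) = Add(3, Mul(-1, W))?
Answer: Rational(9174841, 416025) ≈ 22.054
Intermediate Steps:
J = Rational(645, 233) (J = Add(4, Mul(-1, Mul(-287, Pow(-233, -1)))) = Add(4, Mul(-1, Mul(-287, Rational(-1, 233)))) = Add(4, Mul(-1, Rational(287, 233))) = Add(4, Rational(-287, 233)) = Rational(645, 233) ≈ 2.7682)
Pow(Mul(Function('X')(-10), Pow(J, -1)), 2) = Pow(Mul(Add(3, Mul(-1, -10)), Pow(Rational(645, 233), -1)), 2) = Pow(Mul(Add(3, 10), Rational(233, 645)), 2) = Pow(Mul(13, Rational(233, 645)), 2) = Pow(Rational(3029, 645), 2) = Rational(9174841, 416025)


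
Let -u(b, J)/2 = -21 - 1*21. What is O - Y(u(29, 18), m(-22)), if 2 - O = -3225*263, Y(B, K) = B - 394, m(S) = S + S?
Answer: 848487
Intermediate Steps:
m(S) = 2*S
u(b, J) = 84 (u(b, J) = -2*(-21 - 1*21) = -2*(-21 - 21) = -2*(-42) = 84)
Y(B, K) = -394 + B
O = 848177 (O = 2 - (-3225)*263 = 2 - 1*(-848175) = 2 + 848175 = 848177)
O - Y(u(29, 18), m(-22)) = 848177 - (-394 + 84) = 848177 - 1*(-310) = 848177 + 310 = 848487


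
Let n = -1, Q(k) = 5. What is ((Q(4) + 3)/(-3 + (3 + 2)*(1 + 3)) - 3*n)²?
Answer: 3481/289 ≈ 12.045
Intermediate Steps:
((Q(4) + 3)/(-3 + (3 + 2)*(1 + 3)) - 3*n)² = ((5 + 3)/(-3 + (3 + 2)*(1 + 3)) - 3*(-1))² = (8/(-3 + 5*4) + 3)² = (8/(-3 + 20) + 3)² = (8/17 + 3)² = (59/17)² = 3481/289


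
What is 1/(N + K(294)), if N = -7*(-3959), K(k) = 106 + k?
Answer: 1/28113 ≈ 3.5571e-5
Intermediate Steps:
N = 27713
1/(N + K(294)) = 1/(27713 + (106 + 294)) = 1/(27713 + 400) = 1/28113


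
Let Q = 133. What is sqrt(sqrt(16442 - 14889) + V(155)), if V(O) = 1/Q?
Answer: sqrt(133 + 17689*sqrt(1553))/133 ≈ 6.2782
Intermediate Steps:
V(O) = 1/133
sqrt(sqrt(16442 - 14889) + V(155)) = sqrt(sqrt(16442 - 14889) + 1/133) = sqrt(sqrt(1553) + 1/133) = sqrt(1/133 + sqrt(1553))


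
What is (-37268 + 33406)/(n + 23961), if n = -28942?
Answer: 3862/4981 ≈ 0.77535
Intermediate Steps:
(-37268 + 33406)/(n + 23961) = (-37268 + 33406)/(-28942 + 23961) = -3862/(-4981) = -3862*(-1/4981) = 3862/4981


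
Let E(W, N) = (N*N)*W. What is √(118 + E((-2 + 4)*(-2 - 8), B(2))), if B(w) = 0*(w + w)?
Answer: √118 ≈ 10.863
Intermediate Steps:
B(w) = 0 (B(w) = 0*(2*w) = 0)
E(W, N) = W*N² (E(W, N) = N²*W = W*N²)
√(118 + E((-2 + 4)*(-2 - 8), B(2))) = √(118 + ((-2 + 4)*(-2 - 8))*0²) = √(118 + (2*(-10))*0) = √(118 - 20*0) = √(118 + 0) = √118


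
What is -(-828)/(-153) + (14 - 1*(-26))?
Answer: 588/17 ≈ 34.588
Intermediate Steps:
-(-828)/(-153) + (14 - 1*(-26)) = -(-828)*(-1)/153 + (14 + 26) = -12*23/51 + 40 = -92/17 + 40 = 588/17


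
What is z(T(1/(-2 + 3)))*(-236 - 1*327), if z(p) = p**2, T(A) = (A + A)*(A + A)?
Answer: -9008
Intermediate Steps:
T(A) = 4*A**2 (T(A) = (2*A)*(2*A) = 4*A**2)
z(T(1/(-2 + 3)))*(-236 - 1*327) = (4*(1/(-2 + 3))**2)**2*(-236 - 1*327) = (4*(1/1)**2)**2*(-236 - 327) = (4*1**2)**2*(-563) = (4*1)**2*(-563) = 4**2*(-563) = 16*(-563) = -9008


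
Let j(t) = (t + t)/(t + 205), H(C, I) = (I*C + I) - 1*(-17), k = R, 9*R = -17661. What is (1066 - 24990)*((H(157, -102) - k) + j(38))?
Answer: 82182145816/243 ≈ 3.3820e+8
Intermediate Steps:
R = -5887/3 (R = (⅑)*(-17661) = -5887/3 ≈ -1962.3)
k = -5887/3 ≈ -1962.3
H(C, I) = 17 + I + C*I (H(C, I) = (C*I + I) + 17 = (I + C*I) + 17 = 17 + I + C*I)
j(t) = 2*t/(205 + t) (j(t) = (2*t)/(205 + t) = 2*t/(205 + t))
(1066 - 24990)*((H(157, -102) - k) + j(38)) = (1066 - 24990)*(((17 - 102 + 157*(-102)) - 1*(-5887/3)) + 2*38/(205 + 38)) = -23924*(((17 - 102 - 16014) + 5887/3) + 2*38/243) = -23924*((-16099 + 5887/3) + 2*38*(1/243)) = -23924*(-42410/3 + 76/243) = -23924*(-3435134/243) = 82182145816/243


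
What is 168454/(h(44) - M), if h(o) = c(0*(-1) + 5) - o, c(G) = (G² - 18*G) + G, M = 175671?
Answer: -168454/175775 ≈ -0.95835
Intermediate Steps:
c(G) = G² - 17*G
h(o) = -60 - o (h(o) = (0*(-1) + 5)*(-17 + (0*(-1) + 5)) - o = (0 + 5)*(-17 + (0 + 5)) - o = 5*(-17 + 5) - o = 5*(-12) - o = -60 - o)
168454/(h(44) - M) = 168454/((-60 - 1*44) - 1*175671) = 168454/((-60 - 44) - 175671) = 168454/(-104 - 175671) = 168454/(-175775) = 168454*(-1/175775) = -168454/175775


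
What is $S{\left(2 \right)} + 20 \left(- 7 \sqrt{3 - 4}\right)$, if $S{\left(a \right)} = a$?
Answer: $2 - 140 i \approx 2.0 - 140.0 i$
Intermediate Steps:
$S{\left(2 \right)} + 20 \left(- 7 \sqrt{3 - 4}\right) = 2 + 20 \left(- 7 \sqrt{3 - 4}\right) = 2 + 20 \left(- 7 \sqrt{-1}\right) = 2 + 20 \left(- 7 i\right) = 2 - 140 i$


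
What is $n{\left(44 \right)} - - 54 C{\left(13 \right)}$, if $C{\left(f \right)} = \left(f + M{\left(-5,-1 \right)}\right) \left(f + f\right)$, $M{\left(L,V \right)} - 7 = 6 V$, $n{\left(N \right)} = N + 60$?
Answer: $19760$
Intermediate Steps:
$n{\left(N \right)} = 60 + N$
$M{\left(L,V \right)} = 7 + 6 V$
$C{\left(f \right)} = 2 f \left(1 + f\right)$ ($C{\left(f \right)} = \left(f + \left(7 + 6 \left(-1\right)\right)\right) \left(f + f\right) = \left(f + \left(7 - 6\right)\right) 2 f = \left(f + 1\right) 2 f = \left(1 + f\right) 2 f = 2 f \left(1 + f\right)$)
$n{\left(44 \right)} - - 54 C{\left(13 \right)} = \left(60 + 44\right) - - 54 \cdot 2 \cdot 13 \left(1 + 13\right) = 104 - - 54 \cdot 2 \cdot 13 \cdot 14 = 104 - \left(-54\right) 364 = 104 - -19656 = 104 + 19656 = 19760$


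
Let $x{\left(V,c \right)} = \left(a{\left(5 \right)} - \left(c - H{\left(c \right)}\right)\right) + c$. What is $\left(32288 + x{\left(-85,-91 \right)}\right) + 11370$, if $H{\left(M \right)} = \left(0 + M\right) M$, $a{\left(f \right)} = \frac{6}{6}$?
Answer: $51940$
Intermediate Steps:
$a{\left(f \right)} = 1$ ($a{\left(f \right)} = 6 \cdot \frac{1}{6} = 1$)
$H{\left(M \right)} = M^{2}$ ($H{\left(M \right)} = M M = M^{2}$)
$x{\left(V,c \right)} = 1 + c^{2}$ ($x{\left(V,c \right)} = \left(1 + \left(c^{2} - c\right)\right) + c = \left(1 + c^{2} - c\right) + c = 1 + c^{2}$)
$\left(32288 + x{\left(-85,-91 \right)}\right) + 11370 = \left(32288 + \left(1 + \left(-91\right)^{2}\right)\right) + 11370 = \left(32288 + \left(1 + 8281\right)\right) + 11370 = \left(32288 + 8282\right) + 11370 = 40570 + 11370 = 51940$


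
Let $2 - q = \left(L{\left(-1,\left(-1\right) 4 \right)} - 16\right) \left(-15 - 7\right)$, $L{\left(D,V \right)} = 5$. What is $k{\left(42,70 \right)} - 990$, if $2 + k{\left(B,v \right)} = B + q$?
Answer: $-1190$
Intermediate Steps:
$q = -240$ ($q = 2 - \left(5 - 16\right) \left(-15 - 7\right) = 2 - \left(-11\right) \left(-22\right) = 2 - 242 = -240$)
$k{\left(B,v \right)} = -242 + B$ ($k{\left(B,v \right)} = -2 + \left(B - 240\right) = -2 + \left(-240 + B\right) = -242 + B$)
$k{\left(42,70 \right)} - 990 = \left(-242 + 42\right) - 990 = -200 - 990 = -1190$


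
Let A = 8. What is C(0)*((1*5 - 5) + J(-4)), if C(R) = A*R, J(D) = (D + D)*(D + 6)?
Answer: 0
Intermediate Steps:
J(D) = 2*D*(6 + D) (J(D) = (2*D)*(6 + D) = 2*D*(6 + D))
C(R) = 8*R
C(0)*((1*5 - 5) + J(-4)) = (8*0)*((1*5 - 5) + 2*(-4)*(6 - 4)) = 0*((5 - 5) + 2*(-4)*2) = 0*(0 - 16) = 0*(-16) = 0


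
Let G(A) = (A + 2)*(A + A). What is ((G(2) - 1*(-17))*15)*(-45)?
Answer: -22275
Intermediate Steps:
G(A) = 2*A*(2 + A) (G(A) = (2 + A)*(2*A) = 2*A*(2 + A))
((G(2) - 1*(-17))*15)*(-45) = ((2*2*(2 + 2) - 1*(-17))*15)*(-45) = ((2*2*4 + 17)*15)*(-45) = ((16 + 17)*15)*(-45) = (33*15)*(-45) = 495*(-45) = -22275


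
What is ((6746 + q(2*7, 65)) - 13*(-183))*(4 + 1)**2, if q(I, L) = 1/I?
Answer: 3193775/14 ≈ 2.2813e+5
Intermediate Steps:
((6746 + q(2*7, 65)) - 13*(-183))*(4 + 1)**2 = ((6746 + 1/(2*7)) - 13*(-183))*(4 + 1)**2 = ((6746 + 1/14) + 2379)*5**2 = ((6746 + 1/14) + 2379)*25 = (94445/14 + 2379)*25 = (127751/14)*25 = 3193775/14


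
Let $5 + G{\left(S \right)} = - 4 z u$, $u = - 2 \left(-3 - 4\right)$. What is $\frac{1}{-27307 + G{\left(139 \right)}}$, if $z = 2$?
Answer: $- \frac{1}{27424} \approx -3.6464 \cdot 10^{-5}$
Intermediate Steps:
$u = 14$ ($u = \left(-2\right) \left(-7\right) = 14$)
$G{\left(S \right)} = -117$ ($G{\left(S \right)} = -5 + \left(-4\right) 2 \cdot 14 = -5 - 112 = -117$)
$\frac{1}{-27307 + G{\left(139 \right)}} = \frac{1}{-27307 - 117} = \frac{1}{-27424} = - \frac{1}{27424}$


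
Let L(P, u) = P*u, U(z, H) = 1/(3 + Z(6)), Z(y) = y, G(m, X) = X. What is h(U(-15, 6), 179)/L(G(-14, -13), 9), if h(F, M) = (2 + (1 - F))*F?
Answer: -2/729 ≈ -0.0027435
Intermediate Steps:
U(z, H) = ⅑ (U(z, H) = 1/(3 + 6) = 1/9 = ⅑)
h(F, M) = F*(3 - F) (h(F, M) = (3 - F)*F = F*(3 - F))
h(U(-15, 6), 179)/L(G(-14, -13), 9) = ((3 - 1*⅑)/9)/((-13*9)) = ((3 - ⅑)/9)/(-117) = ((⅑)*(26/9))*(-1/117) = (26/81)*(-1/117) = -2/729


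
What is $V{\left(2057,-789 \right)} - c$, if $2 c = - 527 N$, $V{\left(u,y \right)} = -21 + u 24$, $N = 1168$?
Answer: $357115$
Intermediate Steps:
$V{\left(u,y \right)} = -21 + 24 u$
$c = -307768$ ($c = \frac{\left(-527\right) 1168}{2} = \frac{1}{2} \left(-615536\right) = -307768$)
$V{\left(2057,-789 \right)} - c = \left(-21 + 24 \cdot 2057\right) - -307768 = \left(-21 + 49368\right) + 307768 = 49347 + 307768 = 357115$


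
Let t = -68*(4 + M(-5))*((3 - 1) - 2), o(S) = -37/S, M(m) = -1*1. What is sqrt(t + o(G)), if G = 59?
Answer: I*sqrt(2183)/59 ≈ 0.79191*I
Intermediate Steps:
M(m) = -1
t = 0 (t = -68*(4 - 1)*((3 - 1) - 2) = -204*(2 - 2) = -204*0 = -68*0 = 0)
sqrt(t + o(G)) = sqrt(0 - 37/59) = sqrt(-37/59) = I*sqrt(2183)/59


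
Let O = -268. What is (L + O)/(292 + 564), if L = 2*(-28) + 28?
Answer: -37/107 ≈ -0.34579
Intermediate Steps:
L = -28 (L = -56 + 28 = -28)
(L + O)/(292 + 564) = (-28 - 268)/(292 + 564) = -296/856 = -296*1/856 = -37/107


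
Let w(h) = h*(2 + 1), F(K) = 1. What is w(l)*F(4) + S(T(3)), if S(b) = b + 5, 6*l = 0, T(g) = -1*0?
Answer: 5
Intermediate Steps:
T(g) = 0
l = 0 (l = (1/6)*0 = 0)
w(h) = 3*h (w(h) = h*3 = 3*h)
S(b) = 5 + b
w(l)*F(4) + S(T(3)) = (3*0)*1 + (5 + 0) = 0*1 + 5 = 0 + 5 = 5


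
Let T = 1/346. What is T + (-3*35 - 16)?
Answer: -41865/346 ≈ -121.00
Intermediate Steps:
T = 1/346 ≈ 0.0028902
T + (-3*35 - 16) = 1/346 + (-3*35 - 16) = 1/346 + (-105 - 16) = 1/346 - 121 = -41865/346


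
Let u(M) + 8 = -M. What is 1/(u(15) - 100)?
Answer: -1/123 ≈ -0.0081301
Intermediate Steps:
u(M) = -8 - M
1/(u(15) - 100) = 1/((-8 - 1*15) - 100) = 1/((-8 - 15) - 100) = 1/(-23 - 100) = 1/(-123) = -1/123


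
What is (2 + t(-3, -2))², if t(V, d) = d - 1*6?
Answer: 36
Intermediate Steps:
t(V, d) = -6 + d (t(V, d) = d - 6 = -6 + d)
(2 + t(-3, -2))² = (2 + (-6 - 2))² = (2 - 8)² = (-6)² = 36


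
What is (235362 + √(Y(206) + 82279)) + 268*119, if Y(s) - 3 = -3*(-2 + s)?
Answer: 267254 + √81670 ≈ 2.6754e+5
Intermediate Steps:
Y(s) = 9 - 3*s (Y(s) = 3 - 3*(-2 + s) = 3 + (6 - 3*s) = 9 - 3*s)
(235362 + √(Y(206) + 82279)) + 268*119 = (235362 + √((9 - 3*206) + 82279)) + 268*119 = (235362 + √((9 - 618) + 82279)) + 31892 = (235362 + √(-609 + 82279)) + 31892 = (235362 + √81670) + 31892 = 267254 + √81670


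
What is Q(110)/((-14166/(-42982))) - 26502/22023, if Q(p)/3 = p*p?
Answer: 636313619342/5777367 ≈ 1.1014e+5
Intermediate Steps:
Q(p) = 3*p² (Q(p) = 3*(p*p) = 3*p²)
Q(110)/((-14166/(-42982))) - 26502/22023 = (3*110²)/((-14166/(-42982))) - 26502/22023 = (3*12100)/((-14166*(-1/42982))) - 26502*1/22023 = 36300/(7083/21491) - 8834/7341 = 36300*(21491/7083) - 8834/7341 = 260041100/2361 - 8834/7341 = 636313619342/5777367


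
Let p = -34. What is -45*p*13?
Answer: 19890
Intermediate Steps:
-45*p*13 = -45*(-34)*13 = 1530*13 = 19890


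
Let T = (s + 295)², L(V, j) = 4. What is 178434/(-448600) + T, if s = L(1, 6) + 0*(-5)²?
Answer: 20052555083/224300 ≈ 89401.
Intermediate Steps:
s = 4 (s = 4 + 0*(-5)² = 4 + 0*25 = 4 + 0 = 4)
T = 89401 (T = (4 + 295)² = 299² = 89401)
178434/(-448600) + T = 178434/(-448600) + 89401 = 178434*(-1/448600) + 89401 = -89217/224300 + 89401 = 20052555083/224300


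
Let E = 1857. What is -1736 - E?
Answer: -3593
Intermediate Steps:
-1736 - E = -1736 - 1*1857 = -1736 - 1857 = -3593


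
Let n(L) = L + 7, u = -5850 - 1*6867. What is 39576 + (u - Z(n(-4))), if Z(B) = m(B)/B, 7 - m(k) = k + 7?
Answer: 26860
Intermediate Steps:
u = -12717 (u = -5850 - 6867 = -12717)
n(L) = 7 + L
m(k) = -k (m(k) = 7 - (k + 7) = 7 - (7 + k) = 7 + (-7 - k) = -k)
Z(B) = -1 (Z(B) = (-B)/B = -1)
39576 + (u - Z(n(-4))) = 39576 + (-12717 - 1*(-1)) = 39576 + (-12717 + 1) = 39576 - 12716 = 26860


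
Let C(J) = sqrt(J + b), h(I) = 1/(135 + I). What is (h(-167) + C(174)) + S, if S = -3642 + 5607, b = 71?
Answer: 62879/32 + 7*sqrt(5) ≈ 1980.6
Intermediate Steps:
C(J) = sqrt(71 + J) (C(J) = sqrt(J + 71) = sqrt(71 + J))
S = 1965
(h(-167) + C(174)) + S = (1/(135 - 167) + sqrt(71 + 174)) + 1965 = (1/(-32) + sqrt(245)) + 1965 = (-1/32 + 7*sqrt(5)) + 1965 = 62879/32 + 7*sqrt(5)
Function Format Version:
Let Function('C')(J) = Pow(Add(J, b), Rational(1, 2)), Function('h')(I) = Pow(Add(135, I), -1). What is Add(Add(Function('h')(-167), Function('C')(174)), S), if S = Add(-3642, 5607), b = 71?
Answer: Add(Rational(62879, 32), Mul(7, Pow(5, Rational(1, 2)))) ≈ 1980.6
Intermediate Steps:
Function('C')(J) = Pow(Add(71, J), Rational(1, 2)) (Function('C')(J) = Pow(Add(J, 71), Rational(1, 2)) = Pow(Add(71, J), Rational(1, 2)))
S = 1965
Add(Add(Function('h')(-167), Function('C')(174)), S) = Add(Add(Pow(Add(135, -167), -1), Pow(Add(71, 174), Rational(1, 2))), 1965) = Add(Add(Pow(-32, -1), Pow(245, Rational(1, 2))), 1965) = Add(Add(Rational(-1, 32), Mul(7, Pow(5, Rational(1, 2)))), 1965) = Add(Rational(62879, 32), Mul(7, Pow(5, Rational(1, 2))))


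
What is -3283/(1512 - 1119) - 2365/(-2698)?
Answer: -7928089/1060314 ≈ -7.4771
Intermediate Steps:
-3283/(1512 - 1119) - 2365/(-2698) = -3283/393 - 2365*(-1/2698) = -3283*1/393 + 2365/2698 = -3283/393 + 2365/2698 = -7928089/1060314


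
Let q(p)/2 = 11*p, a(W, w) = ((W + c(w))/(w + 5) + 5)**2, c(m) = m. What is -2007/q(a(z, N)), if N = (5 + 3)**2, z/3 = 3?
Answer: -9555327/3843928 ≈ -2.4858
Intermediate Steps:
z = 9 (z = 3*3 = 9)
N = 64 (N = 8**2 = 64)
a(W, w) = (5 + (W + w)/(5 + w))**2 (a(W, w) = ((W + w)/(w + 5) + 5)**2 = ((W + w)/(5 + w) + 5)**2 = (5 + (W + w)/(5 + w))**2)
q(p) = 22*p (q(p) = 2*(11*p) = 22*p)
-2007/q(a(z, N)) = -2007*(5 + 64)**2/(22*(25 + 9 + 6*64)**2) = -2007*4761/(22*(25 + 9 + 384)**2) = -2007/(22*((1/4761)*418**2)) = -2007/(22*((1/4761)*174724)) = -2007/(22*(174724/4761)) = -2007/3843928/4761 = -2007*4761/3843928 = -9555327/3843928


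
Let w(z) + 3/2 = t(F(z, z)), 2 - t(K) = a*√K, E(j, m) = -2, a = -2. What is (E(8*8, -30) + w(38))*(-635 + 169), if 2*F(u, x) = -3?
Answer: 699 - 466*I*√6 ≈ 699.0 - 1141.5*I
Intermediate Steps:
F(u, x) = -3/2 (F(u, x) = (½)*(-3) = -3/2)
t(K) = 2 + 2*√K (t(K) = 2 - (-2)*√K = 2 + 2*√K)
w(z) = ½ + I*√6 (w(z) = -3/2 + (2 + 2*√(-3/2)) = -3/2 + (2 + 2*(I*√6/2)) = -3/2 + (2 + I*√6) = ½ + I*√6)
(E(8*8, -30) + w(38))*(-635 + 169) = (-2 + (½ + I*√6))*(-635 + 169) = (-3/2 + I*√6)*(-466) = 699 - 466*I*√6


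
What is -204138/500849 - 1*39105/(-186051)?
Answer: -6131459631/31061152433 ≈ -0.19740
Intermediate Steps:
-204138/500849 - 1*39105/(-186051) = -204138*1/500849 - 39105*(-1/186051) = -204138/500849 + 13035/62017 = -6131459631/31061152433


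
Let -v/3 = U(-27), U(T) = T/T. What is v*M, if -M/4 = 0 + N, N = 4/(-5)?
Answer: -48/5 ≈ -9.6000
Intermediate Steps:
N = -⅘ (N = 4*(-⅕) = -⅘ ≈ -0.80000)
U(T) = 1
M = 16/5 (M = -4*(0 - ⅘) = -4*(-⅘) = 16/5 ≈ 3.2000)
v = -3 (v = -3*1 = -3)
v*M = -3*16/5 = -48/5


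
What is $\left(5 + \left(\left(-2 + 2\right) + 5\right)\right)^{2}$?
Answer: $100$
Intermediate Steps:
$\left(5 + \left(\left(-2 + 2\right) + 5\right)\right)^{2} = \left(5 + \left(0 + 5\right)\right)^{2} = \left(5 + 5\right)^{2} = 10^{2} = 100$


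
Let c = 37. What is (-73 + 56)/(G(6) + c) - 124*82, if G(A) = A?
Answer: -437241/43 ≈ -10168.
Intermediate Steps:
(-73 + 56)/(G(6) + c) - 124*82 = (-73 + 56)/(6 + 37) - 124*82 = -17/43 - 10168 = -437241/43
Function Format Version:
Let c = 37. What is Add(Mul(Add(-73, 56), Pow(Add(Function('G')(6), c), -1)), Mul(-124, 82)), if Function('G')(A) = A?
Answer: Rational(-437241, 43) ≈ -10168.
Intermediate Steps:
Add(Mul(Add(-73, 56), Pow(Add(Function('G')(6), c), -1)), Mul(-124, 82)) = Add(Mul(Add(-73, 56), Pow(Add(6, 37), -1)), Mul(-124, 82)) = Add(Mul(-17, Pow(43, -1)), -10168) = Add(Mul(-17, Rational(1, 43)), -10168) = Add(Rational(-17, 43), -10168) = Rational(-437241, 43)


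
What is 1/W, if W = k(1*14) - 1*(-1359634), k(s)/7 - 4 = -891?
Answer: 1/1353425 ≈ 7.3887e-7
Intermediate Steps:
k(s) = -6209 (k(s) = 28 + 7*(-891) = 28 - 6237 = -6209)
W = 1353425 (W = -6209 - 1*(-1359634) = -6209 + 1359634 = 1353425)
1/W = 1/1353425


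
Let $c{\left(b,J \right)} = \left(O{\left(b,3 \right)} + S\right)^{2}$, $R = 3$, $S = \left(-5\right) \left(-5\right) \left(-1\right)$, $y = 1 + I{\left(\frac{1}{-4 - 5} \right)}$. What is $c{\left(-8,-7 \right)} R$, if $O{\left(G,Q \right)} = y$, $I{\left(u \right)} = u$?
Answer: $\frac{47089}{27} \approx 1744.0$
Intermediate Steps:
$y = \frac{8}{9}$ ($y = 1 + \frac{1}{-4 - 5} = 1 + \frac{1}{-9} = 1 - \frac{1}{9} = \frac{8}{9} \approx 0.88889$)
$O{\left(G,Q \right)} = \frac{8}{9}$
$S = -25$ ($S = 25 \left(-1\right) = -25$)
$c{\left(b,J \right)} = \frac{47089}{81}$ ($c{\left(b,J \right)} = \left(\frac{8}{9} - 25\right)^{2} = \left(- \frac{217}{9}\right)^{2} = \frac{47089}{81}$)
$c{\left(-8,-7 \right)} R = \frac{47089}{81} \cdot 3 = \frac{47089}{27}$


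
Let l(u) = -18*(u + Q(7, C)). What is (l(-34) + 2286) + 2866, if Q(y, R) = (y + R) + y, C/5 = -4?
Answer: 5872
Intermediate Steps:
C = -20 (C = 5*(-4) = -20)
Q(y, R) = R + 2*y (Q(y, R) = (R + y) + y = R + 2*y)
l(u) = 108 - 18*u (l(u) = -18*(u + (-20 + 2*7)) = -18*(u + (-20 + 14)) = -18*(u - 6) = -18*(-6 + u) = 108 - 18*u)
(l(-34) + 2286) + 2866 = ((108 - 18*(-34)) + 2286) + 2866 = ((108 + 612) + 2286) + 2866 = (720 + 2286) + 2866 = 3006 + 2866 = 5872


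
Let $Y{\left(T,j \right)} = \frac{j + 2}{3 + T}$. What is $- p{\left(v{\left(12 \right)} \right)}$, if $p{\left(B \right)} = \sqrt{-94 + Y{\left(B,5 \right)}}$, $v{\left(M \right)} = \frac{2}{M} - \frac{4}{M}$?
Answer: $- \frac{2 i \sqrt{6613}}{17} \approx - 9.5671 i$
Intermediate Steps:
$v{\left(M \right)} = - \frac{2}{M}$
$Y{\left(T,j \right)} = \frac{2 + j}{3 + T}$
$p{\left(B \right)} = \sqrt{-94 + \frac{7}{3 + B}}$ ($p{\left(B \right)} = \sqrt{-94 + \frac{2 + 5}{3 + B}} = \sqrt{-94 + \frac{1}{3 + B} 7} = \sqrt{-94 + \frac{7}{3 + B}}$)
$- p{\left(v{\left(12 \right)} \right)} = - \sqrt{\frac{-275 - 94 \left(- \frac{2}{12}\right)}{3 - \frac{2}{12}}} = - \sqrt{\frac{-275 - 94 \left(\left(-2\right) \frac{1}{12}\right)}{3 - \frac{1}{6}}} = - \sqrt{\frac{-275 - - \frac{47}{3}}{3 - \frac{1}{6}}} = - \sqrt{\frac{-275 + \frac{47}{3}}{\frac{17}{6}}} = - \sqrt{\frac{6}{17} \left(- \frac{778}{3}\right)} = - \sqrt{- \frac{1556}{17}} = - \frac{2 i \sqrt{6613}}{17}$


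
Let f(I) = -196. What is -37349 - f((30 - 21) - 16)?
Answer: -37153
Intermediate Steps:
-37349 - f((30 - 21) - 16) = -37349 - 1*(-196) = -37349 + 196 = -37153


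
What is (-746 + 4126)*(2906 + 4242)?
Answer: 24160240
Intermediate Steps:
(-746 + 4126)*(2906 + 4242) = 3380*7148 = 24160240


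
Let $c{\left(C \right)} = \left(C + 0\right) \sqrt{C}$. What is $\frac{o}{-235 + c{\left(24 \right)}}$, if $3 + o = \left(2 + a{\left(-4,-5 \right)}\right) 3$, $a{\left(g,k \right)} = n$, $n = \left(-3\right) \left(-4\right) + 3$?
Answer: $- \frac{11280}{41401} - \frac{2304 \sqrt{6}}{41401} \approx -0.40877$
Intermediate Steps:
$n = 15$ ($n = 12 + 3 = 15$)
$a{\left(g,k \right)} = 15$
$o = 48$ ($o = -3 + \left(2 + 15\right) 3 = -3 + 17 \cdot 3 = -3 + 51 = 48$)
$c{\left(C \right)} = C^{\frac{3}{2}}$ ($c{\left(C \right)} = C \sqrt{C} = C^{\frac{3}{2}}$)
$\frac{o}{-235 + c{\left(24 \right)}} = \frac{1}{-235 + 24^{\frac{3}{2}}} \cdot 48 = \frac{1}{-235 + 48 \sqrt{6}} \cdot 48 = \frac{48}{-235 + 48 \sqrt{6}}$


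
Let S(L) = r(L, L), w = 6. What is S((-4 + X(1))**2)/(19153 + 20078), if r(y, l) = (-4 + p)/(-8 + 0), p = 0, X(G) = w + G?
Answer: 1/78462 ≈ 1.2745e-5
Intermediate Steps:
X(G) = 6 + G
r(y, l) = 1/2 (r(y, l) = (-4 + 0)/(-8 + 0) = -4/(-8) = -4*(-1/8) = 1/2)
S(L) = 1/2
S((-4 + X(1))**2)/(19153 + 20078) = 1/(2*(19153 + 20078)) = (1/2)/39231 = (1/2)*(1/39231) = 1/78462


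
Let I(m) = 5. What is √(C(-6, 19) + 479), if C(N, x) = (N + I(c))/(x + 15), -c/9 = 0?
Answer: √553690/34 ≈ 21.885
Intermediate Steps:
c = 0 (c = -9*0 = 0)
C(N, x) = (5 + N)/(15 + x) (C(N, x) = (N + 5)/(x + 15) = (5 + N)/(15 + x))
√(C(-6, 19) + 479) = √((5 - 6)/(15 + 19) + 479) = √(-1/34 + 479) = √(16285/34) = √553690/34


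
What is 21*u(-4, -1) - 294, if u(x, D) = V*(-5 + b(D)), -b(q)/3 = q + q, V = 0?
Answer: -294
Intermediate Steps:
b(q) = -6*q (b(q) = -3*(q + q) = -6*q)
u(x, D) = 0 (u(x, D) = 0*(-5 - 6*D) = 0)
21*u(-4, -1) - 294 = 21*0 - 294 = 0 - 294 = -294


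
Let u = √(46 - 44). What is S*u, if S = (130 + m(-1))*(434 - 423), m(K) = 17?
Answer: 1617*√2 ≈ 2286.8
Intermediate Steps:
u = √2 ≈ 1.4142
S = 1617 (S = (130 + 17)*(434 - 423) = 147*11 = 1617)
S*u = 1617*√2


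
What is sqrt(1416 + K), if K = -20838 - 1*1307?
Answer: I*sqrt(20729) ≈ 143.98*I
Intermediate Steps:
K = -22145 (K = -20838 - 1307 = -22145)
sqrt(1416 + K) = sqrt(1416 - 22145) = sqrt(-20729) = I*sqrt(20729)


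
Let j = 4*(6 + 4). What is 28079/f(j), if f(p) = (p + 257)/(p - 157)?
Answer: -365027/33 ≈ -11061.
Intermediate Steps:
j = 40 (j = 4*10 = 40)
f(p) = (257 + p)/(-157 + p)
28079/f(j) = 28079/(((257 + 40)/(-157 + 40))) = 28079/((297/(-117))) = 28079/((-1/117*297)) = 28079/(-33/13) = 28079*(-13/33) = -365027/33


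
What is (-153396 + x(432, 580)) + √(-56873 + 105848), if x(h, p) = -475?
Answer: -153871 + 5*√1959 ≈ -1.5365e+5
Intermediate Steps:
(-153396 + x(432, 580)) + √(-56873 + 105848) = (-153396 - 475) + √(-56873 + 105848) = -153871 + √48975 = -153871 + 5*√1959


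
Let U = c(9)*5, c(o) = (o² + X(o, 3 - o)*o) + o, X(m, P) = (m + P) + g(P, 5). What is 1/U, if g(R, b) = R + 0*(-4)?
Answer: 1/315 ≈ 0.0031746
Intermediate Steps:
g(R, b) = R (g(R, b) = R + 0 = R)
X(m, P) = m + 2*P (X(m, P) = (m + P) + P = (P + m) + P = m + 2*P)
c(o) = o + o² + o*(6 - o) (c(o) = (o² + (o + 2*(3 - o))*o) + o = (o² + (o + (6 - 2*o))*o) + o = (o² + (6 - o)*o) + o = (o² + o*(6 - o)) + o = o + o² + o*(6 - o))
U = 315 (U = (7*9)*5 = 63*5 = 315)
1/U = 1/315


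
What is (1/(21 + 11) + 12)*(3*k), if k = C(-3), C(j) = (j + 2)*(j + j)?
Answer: 3465/16 ≈ 216.56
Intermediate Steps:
C(j) = 2*j*(2 + j) (C(j) = (2 + j)*(2*j) = 2*j*(2 + j))
k = 6 (k = 2*(-3)*(2 - 3) = 2*(-3)*(-1) = 6)
(1/(21 + 11) + 12)*(3*k) = (1/(21 + 11) + 12)*(3*6) = (1/32 + 12)*18 = (385/32)*18 = 3465/16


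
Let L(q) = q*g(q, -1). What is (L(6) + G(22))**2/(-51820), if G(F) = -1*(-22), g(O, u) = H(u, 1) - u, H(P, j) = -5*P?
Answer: -841/12955 ≈ -0.064917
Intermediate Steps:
g(O, u) = -6*u (g(O, u) = -5*u - u = -6*u)
L(q) = 6*q (L(q) = q*(-6*(-1)) = q*6 = 6*q)
G(F) = 22
(L(6) + G(22))**2/(-51820) = (6*6 + 22)**2/(-51820) = (36 + 22)**2*(-1/51820) = 58**2*(-1/51820) = 3364*(-1/51820) = -841/12955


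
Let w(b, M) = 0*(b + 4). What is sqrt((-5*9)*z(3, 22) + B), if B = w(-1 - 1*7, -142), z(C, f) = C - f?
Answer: 3*sqrt(95) ≈ 29.240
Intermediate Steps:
w(b, M) = 0 (w(b, M) = 0*(4 + b) = 0)
B = 0
sqrt((-5*9)*z(3, 22) + B) = sqrt((-5*9)*(3 - 1*22) + 0) = sqrt(-45*(3 - 22) + 0) = sqrt(-45*(-19) + 0) = sqrt(855 + 0) = sqrt(855) = 3*sqrt(95)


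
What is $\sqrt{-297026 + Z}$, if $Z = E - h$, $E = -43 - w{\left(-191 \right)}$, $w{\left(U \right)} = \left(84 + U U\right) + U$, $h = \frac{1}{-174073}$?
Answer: $\frac{47 i \sqrt{4573921607386}}{174073} \approx 577.45 i$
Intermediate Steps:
$h = - \frac{1}{174073} \approx -5.7447 \cdot 10^{-6}$
$w{\left(U \right)} = 84 + U + U^{2}$ ($w{\left(U \right)} = \left(84 + U^{2}\right) + U = 84 + U + U^{2}$)
$E = -36417$ ($E = -43 - \left(84 - 191 + \left(-191\right)^{2}\right) = -43 - \left(84 - 191 + 36481\right) = -43 - 36374 = -36417$)
$Z = - \frac{6339216440}{174073}$ ($Z = -36417 - - \frac{1}{174073} = -36417 + \frac{1}{174073} = - \frac{6339216440}{174073} \approx -36417.0$)
$\sqrt{-297026 + Z} = \sqrt{-297026 - \frac{6339216440}{174073}} = \sqrt{- \frac{58043423338}{174073}} = \frac{47 i \sqrt{4573921607386}}{174073}$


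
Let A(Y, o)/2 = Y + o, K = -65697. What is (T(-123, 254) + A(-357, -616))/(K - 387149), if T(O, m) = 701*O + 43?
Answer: 44063/226423 ≈ 0.19460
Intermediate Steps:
T(O, m) = 43 + 701*O
A(Y, o) = 2*Y + 2*o (A(Y, o) = 2*(Y + o) = 2*Y + 2*o)
(T(-123, 254) + A(-357, -616))/(K - 387149) = ((43 + 701*(-123)) + (2*(-357) + 2*(-616)))/(-65697 - 387149) = ((43 - 86223) + (-714 - 1232))/(-452846) = (-86180 - 1946)*(-1/452846) = -88126*(-1/452846) = 44063/226423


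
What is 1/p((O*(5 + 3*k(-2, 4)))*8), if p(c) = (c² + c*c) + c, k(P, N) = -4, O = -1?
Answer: 1/6328 ≈ 0.00015803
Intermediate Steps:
p(c) = c + 2*c² (p(c) = (c² + c²) + c = 2*c² + c = c + 2*c²)
1/p((O*(5 + 3*k(-2, 4)))*8) = 1/((-(5 + 3*(-4))*8)*(1 + 2*(-(5 + 3*(-4))*8))) = 1/((-(5 - 12)*8)*(1 + 2*(-(5 - 12)*8))) = 1/((-1*(-7)*8)*(1 + 2*(-1*(-7)*8))) = 1/((7*8)*(1 + 2*(7*8))) = 1/(56*(1 + 2*56)) = 1/(56*(1 + 112)) = 1/(56*113) = 1/6328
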